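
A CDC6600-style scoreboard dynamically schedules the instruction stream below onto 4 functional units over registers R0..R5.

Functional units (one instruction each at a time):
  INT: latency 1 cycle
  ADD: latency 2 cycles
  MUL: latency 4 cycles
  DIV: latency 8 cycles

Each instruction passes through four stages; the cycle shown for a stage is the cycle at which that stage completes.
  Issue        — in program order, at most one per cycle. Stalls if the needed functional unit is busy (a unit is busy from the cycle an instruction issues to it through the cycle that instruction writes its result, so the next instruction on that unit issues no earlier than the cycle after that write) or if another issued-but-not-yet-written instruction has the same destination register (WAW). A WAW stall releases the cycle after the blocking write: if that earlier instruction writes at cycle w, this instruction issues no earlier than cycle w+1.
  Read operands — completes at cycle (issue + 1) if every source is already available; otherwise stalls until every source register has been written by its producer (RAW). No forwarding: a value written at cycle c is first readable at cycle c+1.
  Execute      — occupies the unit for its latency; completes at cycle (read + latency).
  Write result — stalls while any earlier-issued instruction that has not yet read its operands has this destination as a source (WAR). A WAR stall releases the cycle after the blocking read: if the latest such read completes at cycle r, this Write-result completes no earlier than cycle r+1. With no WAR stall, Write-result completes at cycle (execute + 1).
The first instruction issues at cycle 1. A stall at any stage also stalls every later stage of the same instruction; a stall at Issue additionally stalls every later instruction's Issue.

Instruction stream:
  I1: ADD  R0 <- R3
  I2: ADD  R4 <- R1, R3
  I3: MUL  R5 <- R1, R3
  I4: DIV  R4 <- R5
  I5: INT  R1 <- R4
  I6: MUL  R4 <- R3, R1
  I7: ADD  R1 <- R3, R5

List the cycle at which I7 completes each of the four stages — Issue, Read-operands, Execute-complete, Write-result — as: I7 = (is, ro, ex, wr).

t=1  I1 dispatched to ADD
t=2  I1 operands ready
t=4  I1 complete
t=5  R0←I1
t=6  I2 dispatched to ADD
t=7  I2 operands ready · I3 dispatched to MUL
t=8  I3 operands ready
t=9  I2 complete
t=10  R4←I2
t=11  I4 dispatched to DIV
t=12  I3 complete · I5 dispatched to INT
t=13  R5←I3
t=14  I4 operands ready
t=22  I4 complete
t=23  R4←I4
t=24  I5 operands ready · I6 dispatched to MUL
t=25  I5 complete
t=26  R1←I5
t=27  I6 operands ready · I7 dispatched to ADD
t=28  I7 operands ready
t=30  I7 complete
t=31  I6 complete · R1←I7
t=32  R4←I6

I7 = (27, 28, 30, 31)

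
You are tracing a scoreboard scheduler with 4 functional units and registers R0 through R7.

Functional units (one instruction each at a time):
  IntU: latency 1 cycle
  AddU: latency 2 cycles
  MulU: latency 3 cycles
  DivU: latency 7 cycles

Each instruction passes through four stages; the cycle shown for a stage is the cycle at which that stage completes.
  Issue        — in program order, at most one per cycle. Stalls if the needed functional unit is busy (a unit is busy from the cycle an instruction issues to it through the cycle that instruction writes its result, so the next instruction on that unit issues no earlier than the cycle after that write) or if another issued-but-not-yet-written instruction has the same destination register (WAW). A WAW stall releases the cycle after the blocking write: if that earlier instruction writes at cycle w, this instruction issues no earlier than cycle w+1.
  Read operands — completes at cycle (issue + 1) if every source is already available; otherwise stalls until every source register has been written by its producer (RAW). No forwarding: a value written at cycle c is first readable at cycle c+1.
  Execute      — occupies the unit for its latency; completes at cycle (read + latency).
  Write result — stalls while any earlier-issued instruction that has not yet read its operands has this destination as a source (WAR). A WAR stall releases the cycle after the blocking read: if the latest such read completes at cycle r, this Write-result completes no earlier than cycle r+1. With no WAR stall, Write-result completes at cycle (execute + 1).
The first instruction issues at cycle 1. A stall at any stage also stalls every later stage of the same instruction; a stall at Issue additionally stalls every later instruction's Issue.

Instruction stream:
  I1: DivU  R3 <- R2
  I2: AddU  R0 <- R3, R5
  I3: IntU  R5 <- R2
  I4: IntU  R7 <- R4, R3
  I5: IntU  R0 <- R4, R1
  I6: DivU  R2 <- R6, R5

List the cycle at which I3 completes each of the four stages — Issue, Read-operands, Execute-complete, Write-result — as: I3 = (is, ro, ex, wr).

I3 = (3, 4, 5, 12)

t=1  issue I1 (DivU)
t=2  I1 read-ops; issue I2 (AddU)
t=3  issue I3 (IntU)
t=4  I3 read-ops
t=5  I3 finished on IntU
t=9  I1 finished on DivU
t=10  I1→R3
t=11  I2 read-ops
t=12  I3→R5
t=13  I2 finished on AddU; issue I4 (IntU)
t=14  I2→R0; I4 read-ops
t=15  I4 finished on IntU
t=16  I4→R7
t=17  issue I5 (IntU)
t=18  I5 read-ops; issue I6 (DivU)
t=19  I5 finished on IntU; I6 read-ops
t=20  I5→R0
t=26  I6 finished on DivU
t=27  I6→R2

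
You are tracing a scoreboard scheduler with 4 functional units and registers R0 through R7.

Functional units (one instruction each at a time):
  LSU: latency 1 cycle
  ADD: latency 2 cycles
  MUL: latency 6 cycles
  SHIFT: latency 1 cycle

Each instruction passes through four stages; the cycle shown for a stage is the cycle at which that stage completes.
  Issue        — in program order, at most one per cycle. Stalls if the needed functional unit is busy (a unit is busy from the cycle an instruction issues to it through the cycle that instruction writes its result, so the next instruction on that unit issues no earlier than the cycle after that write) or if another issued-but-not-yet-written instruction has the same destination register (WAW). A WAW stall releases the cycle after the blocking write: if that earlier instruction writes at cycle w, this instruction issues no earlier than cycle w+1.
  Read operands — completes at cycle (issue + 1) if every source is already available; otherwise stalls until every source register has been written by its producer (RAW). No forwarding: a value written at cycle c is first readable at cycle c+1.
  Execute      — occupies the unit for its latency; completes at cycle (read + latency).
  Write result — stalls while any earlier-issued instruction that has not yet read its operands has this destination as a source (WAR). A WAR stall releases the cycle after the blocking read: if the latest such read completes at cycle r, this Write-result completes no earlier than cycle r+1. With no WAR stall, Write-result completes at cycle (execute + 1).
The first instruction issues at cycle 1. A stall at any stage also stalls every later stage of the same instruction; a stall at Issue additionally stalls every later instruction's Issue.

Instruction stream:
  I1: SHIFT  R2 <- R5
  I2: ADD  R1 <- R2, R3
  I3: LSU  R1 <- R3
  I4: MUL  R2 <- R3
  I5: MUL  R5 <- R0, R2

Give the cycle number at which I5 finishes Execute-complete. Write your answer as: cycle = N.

cycle = 26

I1: IS=1 RO=2 EX=3 WR=4
I2: IS=2 RO=5 EX=7 WR=8  [RAW R2: wait I1 write@4]
I3: IS=9 RO=10 EX=11 WR=12  [WAW R1: wait I2 write@8]
I4: IS=10 RO=11 EX=17 WR=18
I5: IS=19 RO=20 EX=26 WR=27  [struct: MUL busy until I4 writes@18]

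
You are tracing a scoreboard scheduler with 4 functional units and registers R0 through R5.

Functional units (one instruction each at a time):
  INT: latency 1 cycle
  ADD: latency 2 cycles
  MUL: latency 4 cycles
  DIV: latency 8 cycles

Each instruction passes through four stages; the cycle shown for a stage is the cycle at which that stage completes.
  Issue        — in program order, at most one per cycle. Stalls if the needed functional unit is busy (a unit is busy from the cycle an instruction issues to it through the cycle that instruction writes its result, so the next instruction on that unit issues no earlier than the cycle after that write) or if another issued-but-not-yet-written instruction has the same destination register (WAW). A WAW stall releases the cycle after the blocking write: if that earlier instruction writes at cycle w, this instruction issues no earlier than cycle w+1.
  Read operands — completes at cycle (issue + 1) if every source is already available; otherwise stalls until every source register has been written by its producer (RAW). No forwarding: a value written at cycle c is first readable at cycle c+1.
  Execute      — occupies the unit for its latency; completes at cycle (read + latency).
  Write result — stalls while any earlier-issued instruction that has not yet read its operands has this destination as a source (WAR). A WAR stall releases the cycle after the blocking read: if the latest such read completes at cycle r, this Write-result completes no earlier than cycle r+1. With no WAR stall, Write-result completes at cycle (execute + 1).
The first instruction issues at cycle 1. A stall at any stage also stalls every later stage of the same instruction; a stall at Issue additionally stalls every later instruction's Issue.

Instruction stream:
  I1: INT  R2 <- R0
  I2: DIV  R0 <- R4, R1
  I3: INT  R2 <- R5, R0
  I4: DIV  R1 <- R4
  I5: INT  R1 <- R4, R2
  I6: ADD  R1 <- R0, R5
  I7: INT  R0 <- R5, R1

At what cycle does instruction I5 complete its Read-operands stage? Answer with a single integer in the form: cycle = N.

1) issue 1, read 2, done 3, write 4
2) issue 2, read 3, done 11, write 12
3) issue 5, read 13, done 14, write 15  <struct: INT busy until I1 writes@4 / RAW R0: wait I2 write@12>
4) issue 13, read 14, done 22, write 23  <struct: DIV busy until I2 writes@12>
5) issue 24, read 25, done 26, write 27  <WAW R1: wait I4 write@23>
6) issue 28, read 29, done 31, write 32  <WAW R1: wait I5 write@27>
7) issue 29, read 33, done 34, write 35  <RAW R1: wait I6 write@32>

cycle = 25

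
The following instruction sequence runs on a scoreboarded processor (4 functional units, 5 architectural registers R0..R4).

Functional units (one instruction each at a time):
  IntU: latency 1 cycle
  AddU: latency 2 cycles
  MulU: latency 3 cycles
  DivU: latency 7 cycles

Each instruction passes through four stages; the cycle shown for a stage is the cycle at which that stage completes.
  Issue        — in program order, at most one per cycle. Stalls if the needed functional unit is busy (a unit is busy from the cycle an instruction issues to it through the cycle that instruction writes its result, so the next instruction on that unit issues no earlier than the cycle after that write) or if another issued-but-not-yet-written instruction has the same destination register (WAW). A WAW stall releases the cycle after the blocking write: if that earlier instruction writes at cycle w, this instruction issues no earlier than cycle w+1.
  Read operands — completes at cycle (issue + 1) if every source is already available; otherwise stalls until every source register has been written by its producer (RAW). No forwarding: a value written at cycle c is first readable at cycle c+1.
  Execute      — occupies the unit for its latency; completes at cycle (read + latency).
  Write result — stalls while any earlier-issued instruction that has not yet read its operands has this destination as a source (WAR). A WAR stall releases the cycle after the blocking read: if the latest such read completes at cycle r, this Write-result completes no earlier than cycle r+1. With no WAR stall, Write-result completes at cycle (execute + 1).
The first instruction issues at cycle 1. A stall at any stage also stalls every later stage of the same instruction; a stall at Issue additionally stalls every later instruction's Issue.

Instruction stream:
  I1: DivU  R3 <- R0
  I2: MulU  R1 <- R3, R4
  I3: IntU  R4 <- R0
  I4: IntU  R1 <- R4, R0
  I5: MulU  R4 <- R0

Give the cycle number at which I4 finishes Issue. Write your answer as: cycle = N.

t=1  I1 issues→DivU
t=2  I1 reads · I2 issues→MulU
t=3  I3 issues→IntU
t=4  I3 reads
t=5  I3 exec-done
t=9  I1 exec-done
t=10  I1 writes R3
t=11  I2 reads
t=12  I3 writes R4
t=14  I2 exec-done
t=15  I2 writes R1
t=16  I4 issues→IntU
t=17  I4 reads · I5 issues→MulU
t=18  I4 exec-done · I5 reads
t=19  I4 writes R1
t=21  I5 exec-done
t=22  I5 writes R4

cycle = 16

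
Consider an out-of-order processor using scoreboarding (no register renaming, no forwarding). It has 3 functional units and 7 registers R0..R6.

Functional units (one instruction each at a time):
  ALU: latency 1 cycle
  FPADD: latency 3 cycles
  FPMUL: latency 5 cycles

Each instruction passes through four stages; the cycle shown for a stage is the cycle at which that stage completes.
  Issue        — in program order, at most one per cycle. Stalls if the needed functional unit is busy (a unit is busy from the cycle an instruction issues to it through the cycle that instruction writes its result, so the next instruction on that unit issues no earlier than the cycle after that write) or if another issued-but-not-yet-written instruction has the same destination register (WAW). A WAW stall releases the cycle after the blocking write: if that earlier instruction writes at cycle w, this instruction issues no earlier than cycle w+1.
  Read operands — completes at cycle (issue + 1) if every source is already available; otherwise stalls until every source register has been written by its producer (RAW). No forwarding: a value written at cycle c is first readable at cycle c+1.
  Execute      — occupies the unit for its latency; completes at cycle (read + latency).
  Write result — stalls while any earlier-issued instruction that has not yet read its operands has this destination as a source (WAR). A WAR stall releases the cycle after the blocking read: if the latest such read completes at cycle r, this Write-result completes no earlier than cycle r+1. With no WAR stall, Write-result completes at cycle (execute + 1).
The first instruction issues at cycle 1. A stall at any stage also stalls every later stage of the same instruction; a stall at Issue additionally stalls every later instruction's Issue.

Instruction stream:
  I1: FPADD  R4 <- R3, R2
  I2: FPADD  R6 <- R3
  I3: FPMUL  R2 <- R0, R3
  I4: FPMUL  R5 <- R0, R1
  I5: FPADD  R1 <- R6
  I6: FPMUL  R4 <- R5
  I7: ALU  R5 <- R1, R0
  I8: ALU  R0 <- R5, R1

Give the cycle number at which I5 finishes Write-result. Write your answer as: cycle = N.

cycle = 22

c1: I1 issues→FPADD
c2: I1 reads
c5: I1 exec-done
c6: I1 writes R4
c7: I2 issues→FPADD
c8: I2 reads | I3 issues→FPMUL
c9: I3 reads
c11: I2 exec-done
c12: I2 writes R6
c14: I3 exec-done
c15: I3 writes R2
c16: I4 issues→FPMUL
c17: I4 reads | I5 issues→FPADD
c18: I5 reads
c21: I5 exec-done
c22: I4 exec-done | I5 writes R1
c23: I4 writes R5
c24: I6 issues→FPMUL
c25: I6 reads | I7 issues→ALU
c26: I7 reads
c27: I7 exec-done
c28: I7 writes R5
c29: I8 issues→ALU
c30: I6 exec-done | I8 reads
c31: I6 writes R4 | I8 exec-done
c32: I8 writes R0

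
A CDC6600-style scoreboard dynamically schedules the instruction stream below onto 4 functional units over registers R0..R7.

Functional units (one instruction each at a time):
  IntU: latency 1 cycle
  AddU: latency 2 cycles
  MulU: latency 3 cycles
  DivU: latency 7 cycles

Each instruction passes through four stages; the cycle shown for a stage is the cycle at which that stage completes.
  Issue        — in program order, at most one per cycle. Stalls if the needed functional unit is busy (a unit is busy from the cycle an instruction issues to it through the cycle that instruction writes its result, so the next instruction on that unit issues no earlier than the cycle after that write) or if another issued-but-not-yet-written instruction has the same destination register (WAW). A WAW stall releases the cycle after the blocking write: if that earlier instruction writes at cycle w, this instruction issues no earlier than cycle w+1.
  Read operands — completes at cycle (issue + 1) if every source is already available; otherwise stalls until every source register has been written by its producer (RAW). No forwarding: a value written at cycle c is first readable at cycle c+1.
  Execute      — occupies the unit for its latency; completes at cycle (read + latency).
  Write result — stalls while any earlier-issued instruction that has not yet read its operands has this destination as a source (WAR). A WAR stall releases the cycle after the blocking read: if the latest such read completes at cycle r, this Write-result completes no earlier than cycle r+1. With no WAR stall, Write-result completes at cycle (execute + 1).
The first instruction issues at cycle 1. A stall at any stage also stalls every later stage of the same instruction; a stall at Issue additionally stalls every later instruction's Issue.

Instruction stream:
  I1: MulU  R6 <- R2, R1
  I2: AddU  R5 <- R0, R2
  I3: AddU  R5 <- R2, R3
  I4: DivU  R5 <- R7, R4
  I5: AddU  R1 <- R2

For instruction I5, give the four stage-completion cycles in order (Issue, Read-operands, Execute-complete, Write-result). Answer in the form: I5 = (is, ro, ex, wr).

[I1] 1/2/5/6
[I2] 2/3/5/6
[I3] 7/8/10/11  (struct: AddU busy until I2 writes@6)
[I4] 12/13/20/21  (WAW R5: wait I3 write@11)
[I5] 13/14/16/17

I5 = (13, 14, 16, 17)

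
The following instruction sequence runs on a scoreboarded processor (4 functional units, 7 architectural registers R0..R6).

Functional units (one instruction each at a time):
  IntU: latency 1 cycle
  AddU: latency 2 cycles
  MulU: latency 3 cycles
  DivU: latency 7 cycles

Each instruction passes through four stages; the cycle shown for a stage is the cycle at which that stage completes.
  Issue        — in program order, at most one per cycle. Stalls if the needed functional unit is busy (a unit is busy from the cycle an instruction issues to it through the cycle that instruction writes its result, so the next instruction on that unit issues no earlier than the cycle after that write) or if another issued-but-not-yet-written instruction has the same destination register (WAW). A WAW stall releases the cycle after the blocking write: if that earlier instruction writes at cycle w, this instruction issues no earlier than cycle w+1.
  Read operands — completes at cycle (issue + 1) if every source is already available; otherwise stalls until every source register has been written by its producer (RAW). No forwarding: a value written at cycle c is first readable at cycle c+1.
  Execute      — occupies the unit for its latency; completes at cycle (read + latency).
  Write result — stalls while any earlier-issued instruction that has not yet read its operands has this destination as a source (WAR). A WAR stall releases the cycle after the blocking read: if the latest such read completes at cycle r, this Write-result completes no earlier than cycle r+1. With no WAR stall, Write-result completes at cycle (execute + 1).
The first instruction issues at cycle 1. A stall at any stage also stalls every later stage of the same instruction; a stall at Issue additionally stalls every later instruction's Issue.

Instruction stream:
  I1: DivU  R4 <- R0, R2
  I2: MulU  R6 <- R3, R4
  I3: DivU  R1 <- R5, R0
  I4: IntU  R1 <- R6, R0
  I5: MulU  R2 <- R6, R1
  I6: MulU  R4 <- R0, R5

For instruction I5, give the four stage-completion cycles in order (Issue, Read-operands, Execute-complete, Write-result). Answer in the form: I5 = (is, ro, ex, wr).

I5 = (22, 25, 28, 29)

[I1] 1/2/9/10
[I2] 2/11/14/15  (RAW R4: wait I1 write@10)
[I3] 11/12/19/20  (struct: DivU busy until I1 writes@10)
[I4] 21/22/23/24  (WAW R1: wait I3 write@20)
[I5] 22/25/28/29  (RAW R1: wait I4 write@24)
[I6] 30/31/34/35  (struct: MulU busy until I5 writes@29)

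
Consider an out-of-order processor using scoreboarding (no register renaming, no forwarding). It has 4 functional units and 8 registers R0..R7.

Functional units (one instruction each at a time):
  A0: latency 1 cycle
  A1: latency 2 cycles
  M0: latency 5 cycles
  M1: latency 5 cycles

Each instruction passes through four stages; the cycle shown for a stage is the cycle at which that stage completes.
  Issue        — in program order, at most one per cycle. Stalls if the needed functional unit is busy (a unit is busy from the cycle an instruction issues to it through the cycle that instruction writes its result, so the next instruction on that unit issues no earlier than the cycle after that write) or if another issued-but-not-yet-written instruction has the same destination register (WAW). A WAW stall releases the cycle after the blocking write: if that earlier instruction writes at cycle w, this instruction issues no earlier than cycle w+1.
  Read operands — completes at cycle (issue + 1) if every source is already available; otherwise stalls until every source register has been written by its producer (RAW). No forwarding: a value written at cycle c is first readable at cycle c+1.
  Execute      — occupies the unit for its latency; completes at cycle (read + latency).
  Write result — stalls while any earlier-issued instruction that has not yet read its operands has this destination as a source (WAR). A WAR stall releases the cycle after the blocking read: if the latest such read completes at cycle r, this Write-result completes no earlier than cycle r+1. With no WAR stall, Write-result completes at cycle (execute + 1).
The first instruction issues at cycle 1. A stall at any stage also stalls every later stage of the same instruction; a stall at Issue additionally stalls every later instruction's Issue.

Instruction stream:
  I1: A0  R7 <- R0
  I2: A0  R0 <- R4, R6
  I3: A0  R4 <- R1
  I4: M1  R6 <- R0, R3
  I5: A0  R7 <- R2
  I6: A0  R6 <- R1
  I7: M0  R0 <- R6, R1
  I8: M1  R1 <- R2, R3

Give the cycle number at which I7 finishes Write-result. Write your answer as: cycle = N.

cycle = 28

t=1  I1 issues→A0
t=2  I1 reads
t=3  I1 exec-done
t=4  I1 writes R7
t=5  I2 issues→A0
t=6  I2 reads
t=7  I2 exec-done
t=8  I2 writes R0
t=9  I3 issues→A0
t=10  I3 reads | I4 issues→M1
t=11  I3 exec-done | I4 reads
t=12  I3 writes R4
t=13  I5 issues→A0
t=14  I5 reads
t=15  I5 exec-done
t=16  I4 exec-done | I5 writes R7
t=17  I4 writes R6
t=18  I6 issues→A0
t=19  I6 reads | I7 issues→M0
t=20  I6 exec-done | I8 issues→M1
t=21  I6 writes R6 | I8 reads
t=22  I7 reads
t=26  I8 exec-done
t=27  I7 exec-done | I8 writes R1
t=28  I7 writes R0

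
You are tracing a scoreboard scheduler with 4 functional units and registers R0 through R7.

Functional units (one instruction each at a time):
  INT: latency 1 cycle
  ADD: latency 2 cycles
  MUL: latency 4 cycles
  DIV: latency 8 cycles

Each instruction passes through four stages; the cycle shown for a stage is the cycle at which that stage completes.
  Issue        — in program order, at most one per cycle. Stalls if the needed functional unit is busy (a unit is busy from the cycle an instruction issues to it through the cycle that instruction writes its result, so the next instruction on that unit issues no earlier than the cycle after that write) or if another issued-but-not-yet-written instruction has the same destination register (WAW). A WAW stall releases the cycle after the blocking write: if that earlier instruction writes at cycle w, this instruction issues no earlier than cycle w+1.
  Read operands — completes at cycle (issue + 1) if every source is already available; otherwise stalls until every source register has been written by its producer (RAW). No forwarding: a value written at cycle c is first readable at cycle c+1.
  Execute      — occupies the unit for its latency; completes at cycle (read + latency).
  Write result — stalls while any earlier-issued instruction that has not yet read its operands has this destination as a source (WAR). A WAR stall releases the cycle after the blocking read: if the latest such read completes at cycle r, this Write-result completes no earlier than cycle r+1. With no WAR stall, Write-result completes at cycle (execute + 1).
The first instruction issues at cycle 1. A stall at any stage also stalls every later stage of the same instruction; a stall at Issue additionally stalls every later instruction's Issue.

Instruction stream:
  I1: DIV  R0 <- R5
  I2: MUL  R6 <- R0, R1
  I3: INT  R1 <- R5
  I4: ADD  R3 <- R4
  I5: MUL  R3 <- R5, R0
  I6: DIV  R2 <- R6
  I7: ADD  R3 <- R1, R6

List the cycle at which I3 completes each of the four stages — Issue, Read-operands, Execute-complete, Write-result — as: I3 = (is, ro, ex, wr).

[1] issue I1 (DIV)
[2] I1 read-ops · issue I2 (MUL)
[3] issue I3 (INT)
[4] I3 read-ops · issue I4 (ADD)
[5] I3 finished on INT · I4 read-ops
[7] I4 finished on ADD
[8] I4→R3
[10] I1 finished on DIV
[11] I1→R0
[12] I2 read-ops
[13] I3→R1
[16] I2 finished on MUL
[17] I2→R6
[18] issue I5 (MUL)
[19] I5 read-ops · issue I6 (DIV)
[20] I6 read-ops
[23] I5 finished on MUL
[24] I5→R3
[25] issue I7 (ADD)
[26] I7 read-ops
[28] I6 finished on DIV · I7 finished on ADD
[29] I6→R2 · I7→R3

I3 = (3, 4, 5, 13)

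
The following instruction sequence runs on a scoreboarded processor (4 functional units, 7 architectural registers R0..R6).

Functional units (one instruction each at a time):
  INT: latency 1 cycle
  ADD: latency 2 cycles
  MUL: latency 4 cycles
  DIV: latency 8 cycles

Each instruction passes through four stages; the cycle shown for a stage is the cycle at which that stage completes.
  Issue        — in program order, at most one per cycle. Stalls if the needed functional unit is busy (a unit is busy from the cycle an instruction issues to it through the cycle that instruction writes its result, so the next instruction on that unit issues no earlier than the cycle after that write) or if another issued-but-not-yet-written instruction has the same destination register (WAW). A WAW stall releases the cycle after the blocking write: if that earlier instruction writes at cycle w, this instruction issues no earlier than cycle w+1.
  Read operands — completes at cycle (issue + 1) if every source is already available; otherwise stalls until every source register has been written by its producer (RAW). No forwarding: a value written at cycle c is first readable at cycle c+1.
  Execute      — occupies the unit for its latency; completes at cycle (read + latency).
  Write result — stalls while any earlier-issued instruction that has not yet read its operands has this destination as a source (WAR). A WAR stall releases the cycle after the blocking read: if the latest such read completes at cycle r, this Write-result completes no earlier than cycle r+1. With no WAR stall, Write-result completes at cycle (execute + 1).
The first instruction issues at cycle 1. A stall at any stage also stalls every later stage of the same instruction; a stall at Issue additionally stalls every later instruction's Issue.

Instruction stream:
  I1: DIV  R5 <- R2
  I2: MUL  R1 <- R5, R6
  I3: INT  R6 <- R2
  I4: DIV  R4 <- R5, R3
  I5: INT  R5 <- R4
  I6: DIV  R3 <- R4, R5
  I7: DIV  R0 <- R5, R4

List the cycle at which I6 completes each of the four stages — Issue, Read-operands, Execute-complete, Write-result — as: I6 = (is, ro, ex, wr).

I6 = (23, 26, 34, 35)

t=1  I1 dispatched to DIV
t=2  I1 operands ready, I2 dispatched to MUL
t=3  I3 dispatched to INT
t=4  I3 operands ready
t=5  I3 complete
t=10  I1 complete
t=11  R5←I1
t=12  I2 operands ready, I4 dispatched to DIV
t=13  R6←I3, I4 operands ready
t=14  I5 dispatched to INT
t=16  I2 complete
t=17  R1←I2
t=21  I4 complete
t=22  R4←I4
t=23  I5 operands ready, I6 dispatched to DIV
t=24  I5 complete
t=25  R5←I5
t=26  I6 operands ready
t=34  I6 complete
t=35  R3←I6
t=36  I7 dispatched to DIV
t=37  I7 operands ready
t=45  I7 complete
t=46  R0←I7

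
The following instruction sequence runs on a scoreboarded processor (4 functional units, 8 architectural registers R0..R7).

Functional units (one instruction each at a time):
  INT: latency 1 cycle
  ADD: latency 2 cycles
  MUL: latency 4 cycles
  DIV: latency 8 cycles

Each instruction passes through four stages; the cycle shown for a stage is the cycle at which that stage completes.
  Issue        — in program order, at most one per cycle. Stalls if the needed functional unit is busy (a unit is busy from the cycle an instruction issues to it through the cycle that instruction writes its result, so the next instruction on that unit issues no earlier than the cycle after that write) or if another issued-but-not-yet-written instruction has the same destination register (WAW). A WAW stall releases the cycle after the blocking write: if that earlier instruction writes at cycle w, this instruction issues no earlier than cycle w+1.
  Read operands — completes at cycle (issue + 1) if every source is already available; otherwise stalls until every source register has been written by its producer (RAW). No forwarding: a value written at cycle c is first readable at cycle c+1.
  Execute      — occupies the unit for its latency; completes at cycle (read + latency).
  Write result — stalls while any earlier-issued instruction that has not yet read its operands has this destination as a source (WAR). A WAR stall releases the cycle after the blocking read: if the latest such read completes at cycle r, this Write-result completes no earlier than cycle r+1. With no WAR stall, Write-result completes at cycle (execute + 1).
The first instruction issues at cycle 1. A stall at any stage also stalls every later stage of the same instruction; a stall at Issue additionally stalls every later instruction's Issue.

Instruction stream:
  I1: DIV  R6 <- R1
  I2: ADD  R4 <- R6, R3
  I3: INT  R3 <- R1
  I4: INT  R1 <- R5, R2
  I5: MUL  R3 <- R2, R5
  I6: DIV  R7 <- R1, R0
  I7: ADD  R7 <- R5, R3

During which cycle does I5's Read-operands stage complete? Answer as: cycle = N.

cycle = 16

  I1 | 1 | 2 | 10 | 11
  I2 | 2 | 12 | 14 | 15   RAW R6: wait I1 write@11
  I3 | 3 | 4 | 5 | 13   WAR R3: wait I2 read@12
  I4 | 14 | 15 | 16 | 17   struct: INT busy until I3 writes@13
  I5 | 15 | 16 | 20 | 21
  I6 | 16 | 18 | 26 | 27   RAW R1: wait I4 write@17
  I7 | 28 | 29 | 31 | 32   WAW R7: wait I6 write@27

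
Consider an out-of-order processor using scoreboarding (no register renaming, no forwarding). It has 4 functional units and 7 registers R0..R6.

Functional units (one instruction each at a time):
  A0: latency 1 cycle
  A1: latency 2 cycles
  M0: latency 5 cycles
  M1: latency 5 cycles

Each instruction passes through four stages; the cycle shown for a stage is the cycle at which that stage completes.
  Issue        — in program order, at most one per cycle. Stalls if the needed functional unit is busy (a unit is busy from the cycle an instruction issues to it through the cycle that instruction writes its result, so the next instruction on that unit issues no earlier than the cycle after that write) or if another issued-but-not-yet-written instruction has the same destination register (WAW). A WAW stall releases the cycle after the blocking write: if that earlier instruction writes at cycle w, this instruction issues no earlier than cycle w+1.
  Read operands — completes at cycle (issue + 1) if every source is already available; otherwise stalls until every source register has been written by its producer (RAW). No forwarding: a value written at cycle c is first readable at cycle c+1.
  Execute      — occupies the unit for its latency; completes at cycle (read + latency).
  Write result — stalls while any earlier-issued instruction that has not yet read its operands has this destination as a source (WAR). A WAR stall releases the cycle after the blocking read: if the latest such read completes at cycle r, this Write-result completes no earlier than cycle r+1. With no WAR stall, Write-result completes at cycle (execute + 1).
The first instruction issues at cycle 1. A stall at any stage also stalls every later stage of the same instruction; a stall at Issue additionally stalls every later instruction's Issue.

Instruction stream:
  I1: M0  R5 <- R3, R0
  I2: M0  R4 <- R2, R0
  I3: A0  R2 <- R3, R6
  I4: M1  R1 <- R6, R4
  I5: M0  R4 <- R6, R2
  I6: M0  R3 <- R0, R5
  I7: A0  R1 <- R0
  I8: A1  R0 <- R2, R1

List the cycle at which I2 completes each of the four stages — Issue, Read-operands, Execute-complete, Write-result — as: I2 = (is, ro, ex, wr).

I2 = (9, 10, 15, 16)

t=1  I1 issues→M0
t=2  I1 reads
t=7  I1 exec-done
t=8  I1 writes R5
t=9  I2 issues→M0
t=10  I2 reads · I3 issues→A0
t=11  I3 reads · I4 issues→M1
t=12  I3 exec-done
t=13  I3 writes R2
t=15  I2 exec-done
t=16  I2 writes R4
t=17  I4 reads · I5 issues→M0
t=18  I5 reads
t=22  I4 exec-done
t=23  I4 writes R1 · I5 exec-done
t=24  I5 writes R4
t=25  I6 issues→M0
t=26  I6 reads · I7 issues→A0
t=27  I7 reads · I8 issues→A1
t=28  I7 exec-done
t=29  I7 writes R1
t=30  I8 reads
t=31  I6 exec-done
t=32  I6 writes R3 · I8 exec-done
t=33  I8 writes R0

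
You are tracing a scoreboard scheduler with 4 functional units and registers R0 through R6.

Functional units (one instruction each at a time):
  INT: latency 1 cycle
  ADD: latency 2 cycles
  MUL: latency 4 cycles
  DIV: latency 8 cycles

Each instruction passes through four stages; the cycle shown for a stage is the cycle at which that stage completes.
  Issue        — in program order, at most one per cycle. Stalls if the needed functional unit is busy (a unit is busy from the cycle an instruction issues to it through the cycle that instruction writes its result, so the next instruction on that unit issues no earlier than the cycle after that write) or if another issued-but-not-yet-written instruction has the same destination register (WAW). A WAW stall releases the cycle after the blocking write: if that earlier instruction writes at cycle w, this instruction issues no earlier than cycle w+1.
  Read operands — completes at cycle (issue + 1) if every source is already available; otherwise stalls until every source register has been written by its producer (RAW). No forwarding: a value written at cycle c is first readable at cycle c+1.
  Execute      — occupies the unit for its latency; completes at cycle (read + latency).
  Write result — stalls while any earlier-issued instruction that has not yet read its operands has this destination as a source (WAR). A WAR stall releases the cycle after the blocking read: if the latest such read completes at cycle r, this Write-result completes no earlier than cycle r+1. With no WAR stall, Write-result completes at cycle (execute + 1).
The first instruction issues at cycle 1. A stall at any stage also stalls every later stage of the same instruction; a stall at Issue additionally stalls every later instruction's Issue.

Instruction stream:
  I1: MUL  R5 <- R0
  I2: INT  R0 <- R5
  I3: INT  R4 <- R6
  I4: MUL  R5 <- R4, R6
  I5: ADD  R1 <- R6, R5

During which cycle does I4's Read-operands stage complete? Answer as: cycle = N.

cycle 1: I1→MUL
cycle 2: I1 RO; I2→INT
cycle 6: I1 EX
cycle 7: I1 WR R5
cycle 8: I2 RO
cycle 9: I2 EX
cycle 10: I2 WR R0
cycle 11: I3→INT
cycle 12: I3 RO; I4→MUL
cycle 13: I3 EX; I5→ADD
cycle 14: I3 WR R4
cycle 15: I4 RO
cycle 19: I4 EX
cycle 20: I4 WR R5
cycle 21: I5 RO
cycle 23: I5 EX
cycle 24: I5 WR R1

cycle = 15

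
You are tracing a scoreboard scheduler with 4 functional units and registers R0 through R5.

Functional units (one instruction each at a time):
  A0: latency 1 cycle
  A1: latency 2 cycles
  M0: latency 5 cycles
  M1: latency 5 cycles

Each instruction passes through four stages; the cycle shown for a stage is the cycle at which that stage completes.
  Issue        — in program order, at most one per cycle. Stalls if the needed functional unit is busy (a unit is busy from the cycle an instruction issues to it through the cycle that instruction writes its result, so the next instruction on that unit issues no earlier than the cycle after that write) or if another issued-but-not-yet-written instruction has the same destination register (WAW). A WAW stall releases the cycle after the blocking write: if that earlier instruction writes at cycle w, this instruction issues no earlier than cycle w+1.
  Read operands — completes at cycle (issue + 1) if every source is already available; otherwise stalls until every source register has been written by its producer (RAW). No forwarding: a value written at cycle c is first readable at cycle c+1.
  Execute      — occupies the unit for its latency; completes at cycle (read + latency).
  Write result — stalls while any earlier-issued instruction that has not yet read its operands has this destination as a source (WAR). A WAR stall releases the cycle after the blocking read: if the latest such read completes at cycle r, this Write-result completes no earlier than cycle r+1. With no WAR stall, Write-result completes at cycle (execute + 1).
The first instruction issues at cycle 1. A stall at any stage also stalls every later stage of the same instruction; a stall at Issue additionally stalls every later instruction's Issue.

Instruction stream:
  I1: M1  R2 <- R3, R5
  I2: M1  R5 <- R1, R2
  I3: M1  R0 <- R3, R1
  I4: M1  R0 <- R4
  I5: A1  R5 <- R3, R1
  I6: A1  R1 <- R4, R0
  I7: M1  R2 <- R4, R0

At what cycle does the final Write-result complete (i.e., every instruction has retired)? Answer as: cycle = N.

[1] I1→M1
[2] I1 RO
[7] I1 EX
[8] I1 WR R2
[9] I2→M1
[10] I2 RO
[15] I2 EX
[16] I2 WR R5
[17] I3→M1
[18] I3 RO
[23] I3 EX
[24] I3 WR R0
[25] I4→M1
[26] I4 RO; I5→A1
[27] I5 RO
[29] I5 EX
[30] I5 WR R5
[31] I4 EX; I6→A1
[32] I4 WR R0
[33] I6 RO; I7→M1
[34] I7 RO
[35] I6 EX
[36] I6 WR R1
[39] I7 EX
[40] I7 WR R2

cycle = 40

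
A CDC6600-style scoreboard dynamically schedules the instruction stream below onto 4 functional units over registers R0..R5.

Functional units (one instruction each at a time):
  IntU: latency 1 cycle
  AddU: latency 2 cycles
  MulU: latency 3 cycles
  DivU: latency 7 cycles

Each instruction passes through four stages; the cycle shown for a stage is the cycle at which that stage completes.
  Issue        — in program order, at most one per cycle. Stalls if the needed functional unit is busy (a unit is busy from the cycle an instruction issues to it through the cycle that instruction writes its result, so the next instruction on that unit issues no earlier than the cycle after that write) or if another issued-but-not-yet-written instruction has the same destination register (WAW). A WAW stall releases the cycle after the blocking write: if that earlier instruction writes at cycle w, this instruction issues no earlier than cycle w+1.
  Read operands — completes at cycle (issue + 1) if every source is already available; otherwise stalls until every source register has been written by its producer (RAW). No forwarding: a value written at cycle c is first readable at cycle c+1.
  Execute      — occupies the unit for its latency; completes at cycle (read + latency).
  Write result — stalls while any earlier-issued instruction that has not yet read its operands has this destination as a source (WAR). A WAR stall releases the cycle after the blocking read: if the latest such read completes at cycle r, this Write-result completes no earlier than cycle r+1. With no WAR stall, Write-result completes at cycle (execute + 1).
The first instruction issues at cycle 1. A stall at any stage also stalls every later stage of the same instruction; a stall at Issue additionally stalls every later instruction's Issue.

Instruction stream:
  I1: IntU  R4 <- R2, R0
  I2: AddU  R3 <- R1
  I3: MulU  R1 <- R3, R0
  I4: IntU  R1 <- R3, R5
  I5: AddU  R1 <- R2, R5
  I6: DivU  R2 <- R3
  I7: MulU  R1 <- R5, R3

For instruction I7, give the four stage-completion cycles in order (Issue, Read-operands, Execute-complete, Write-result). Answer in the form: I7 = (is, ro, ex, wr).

cycle 1: I1 dispatched to IntU
cycle 2: I1 operands ready · I2 dispatched to AddU
cycle 3: I1 complete · I2 operands ready · I3 dispatched to MulU
cycle 4: R4←I1
cycle 5: I2 complete
cycle 6: R3←I2
cycle 7: I3 operands ready
cycle 10: I3 complete
cycle 11: R1←I3
cycle 12: I4 dispatched to IntU
cycle 13: I4 operands ready
cycle 14: I4 complete
cycle 15: R1←I4
cycle 16: I5 dispatched to AddU
cycle 17: I5 operands ready · I6 dispatched to DivU
cycle 18: I6 operands ready
cycle 19: I5 complete
cycle 20: R1←I5
cycle 21: I7 dispatched to MulU
cycle 22: I7 operands ready
cycle 25: I6 complete · I7 complete
cycle 26: R2←I6 · R1←I7

I7 = (21, 22, 25, 26)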